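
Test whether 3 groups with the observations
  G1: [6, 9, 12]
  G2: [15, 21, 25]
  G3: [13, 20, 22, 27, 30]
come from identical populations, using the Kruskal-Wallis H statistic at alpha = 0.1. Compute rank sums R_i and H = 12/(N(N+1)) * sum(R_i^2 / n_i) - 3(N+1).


Step 1: Combine all N = 11 observations and assign midranks.
sorted (value, group, rank): (6,G1,1), (9,G1,2), (12,G1,3), (13,G3,4), (15,G2,5), (20,G3,6), (21,G2,7), (22,G3,8), (25,G2,9), (27,G3,10), (30,G3,11)
Step 2: Sum ranks within each group.
R_1 = 6 (n_1 = 3)
R_2 = 21 (n_2 = 3)
R_3 = 39 (n_3 = 5)
Step 3: H = 12/(N(N+1)) * sum(R_i^2/n_i) - 3(N+1)
     = 12/(11*12) * (6^2/3 + 21^2/3 + 39^2/5) - 3*12
     = 0.090909 * 463.2 - 36
     = 6.109091.
Step 4: No ties, so H is used without correction.
Step 5: Under H0, H ~ chi^2(2); p-value = 0.047144.
Step 6: alpha = 0.1. reject H0.

H = 6.1091, df = 2, p = 0.047144, reject H0.


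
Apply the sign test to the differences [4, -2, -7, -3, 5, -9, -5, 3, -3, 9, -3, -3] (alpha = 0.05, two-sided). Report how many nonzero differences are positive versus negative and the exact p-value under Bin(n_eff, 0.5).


Step 1: Discard zero differences. Original n = 12; n_eff = number of nonzero differences = 12.
Nonzero differences (with sign): +4, -2, -7, -3, +5, -9, -5, +3, -3, +9, -3, -3
Step 2: Count signs: positive = 4, negative = 8.
Step 3: Under H0: P(positive) = 0.5, so the number of positives S ~ Bin(12, 0.5).
Step 4: Two-sided exact p-value = sum of Bin(12,0.5) probabilities at or below the observed probability = 0.387695.
Step 5: alpha = 0.05. fail to reject H0.

n_eff = 12, pos = 4, neg = 8, p = 0.387695, fail to reject H0.


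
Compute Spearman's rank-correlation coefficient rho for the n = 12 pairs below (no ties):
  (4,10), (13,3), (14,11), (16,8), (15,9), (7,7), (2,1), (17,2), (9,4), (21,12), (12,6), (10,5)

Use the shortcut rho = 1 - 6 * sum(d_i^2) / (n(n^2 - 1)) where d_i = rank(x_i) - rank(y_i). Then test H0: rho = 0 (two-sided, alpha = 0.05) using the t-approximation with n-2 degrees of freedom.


Step 1: Rank x and y separately (midranks; no ties here).
rank(x): 4->2, 13->7, 14->8, 16->10, 15->9, 7->3, 2->1, 17->11, 9->4, 21->12, 12->6, 10->5
rank(y): 10->10, 3->3, 11->11, 8->8, 9->9, 7->7, 1->1, 2->2, 4->4, 12->12, 6->6, 5->5
Step 2: d_i = R_x(i) - R_y(i); compute d_i^2.
  (2-10)^2=64, (7-3)^2=16, (8-11)^2=9, (10-8)^2=4, (9-9)^2=0, (3-7)^2=16, (1-1)^2=0, (11-2)^2=81, (4-4)^2=0, (12-12)^2=0, (6-6)^2=0, (5-5)^2=0
sum(d^2) = 190.
Step 3: rho = 1 - 6*190 / (12*(12^2 - 1)) = 1 - 1140/1716 = 0.335664.
Step 4: Under H0, t = rho * sqrt((n-2)/(1-rho^2)) = 1.1268 ~ t(10).
Step 5: Two-sided p-value from the t-distribution with 10 df = 0.286123.
Step 6: alpha = 0.05. fail to reject H0.

rho = 0.3357, p = 0.286123, fail to reject H0 at alpha = 0.05.


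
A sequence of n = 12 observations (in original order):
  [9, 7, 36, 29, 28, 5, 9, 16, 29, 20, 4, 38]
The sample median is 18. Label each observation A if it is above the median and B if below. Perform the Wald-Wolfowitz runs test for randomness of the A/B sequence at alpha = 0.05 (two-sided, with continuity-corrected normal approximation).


Step 1: Compute median = 18; label A = above, B = below.
Labels in order: BBAAABBBAABA  (n_A = 6, n_B = 6)
Step 2: Count runs R = 6.
Step 3: Under H0 (random ordering), E[R] = 2*n_A*n_B/(n_A+n_B) + 1 = 2*6*6/12 + 1 = 7.0000.
        Var[R] = 2*n_A*n_B*(2*n_A*n_B - n_A - n_B) / ((n_A+n_B)^2 * (n_A+n_B-1)) = 4320/1584 = 2.7273.
        SD[R] = 1.6514.
Step 4: Continuity-corrected z = (R + 0.5 - E[R]) / SD[R] = (6 + 0.5 - 7.0000) / 1.6514 = -0.3028.
Step 5: Two-sided p-value via normal approximation = 2*(1 - Phi(|z|)) = 0.762069.
Step 6: alpha = 0.05. fail to reject H0.

R = 6, z = -0.3028, p = 0.762069, fail to reject H0.


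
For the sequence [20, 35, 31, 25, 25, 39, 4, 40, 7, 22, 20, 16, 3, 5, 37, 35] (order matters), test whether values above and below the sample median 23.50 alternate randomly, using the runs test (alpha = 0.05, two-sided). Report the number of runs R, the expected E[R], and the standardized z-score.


Step 1: Compute median = 23.50; label A = above, B = below.
Labels in order: BAAAAABABBBBBBAA  (n_A = 8, n_B = 8)
Step 2: Count runs R = 6.
Step 3: Under H0 (random ordering), E[R] = 2*n_A*n_B/(n_A+n_B) + 1 = 2*8*8/16 + 1 = 9.0000.
        Var[R] = 2*n_A*n_B*(2*n_A*n_B - n_A - n_B) / ((n_A+n_B)^2 * (n_A+n_B-1)) = 14336/3840 = 3.7333.
        SD[R] = 1.9322.
Step 4: Continuity-corrected z = (R + 0.5 - E[R]) / SD[R] = (6 + 0.5 - 9.0000) / 1.9322 = -1.2939.
Step 5: Two-sided p-value via normal approximation = 2*(1 - Phi(|z|)) = 0.195709.
Step 6: alpha = 0.05. fail to reject H0.

R = 6, z = -1.2939, p = 0.195709, fail to reject H0.


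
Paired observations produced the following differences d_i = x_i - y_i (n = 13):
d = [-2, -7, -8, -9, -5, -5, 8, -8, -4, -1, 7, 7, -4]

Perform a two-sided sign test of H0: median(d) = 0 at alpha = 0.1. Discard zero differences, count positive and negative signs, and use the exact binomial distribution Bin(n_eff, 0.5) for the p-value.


Step 1: Discard zero differences. Original n = 13; n_eff = number of nonzero differences = 13.
Nonzero differences (with sign): -2, -7, -8, -9, -5, -5, +8, -8, -4, -1, +7, +7, -4
Step 2: Count signs: positive = 3, negative = 10.
Step 3: Under H0: P(positive) = 0.5, so the number of positives S ~ Bin(13, 0.5).
Step 4: Two-sided exact p-value = sum of Bin(13,0.5) probabilities at or below the observed probability = 0.092285.
Step 5: alpha = 0.1. reject H0.

n_eff = 13, pos = 3, neg = 10, p = 0.092285, reject H0.


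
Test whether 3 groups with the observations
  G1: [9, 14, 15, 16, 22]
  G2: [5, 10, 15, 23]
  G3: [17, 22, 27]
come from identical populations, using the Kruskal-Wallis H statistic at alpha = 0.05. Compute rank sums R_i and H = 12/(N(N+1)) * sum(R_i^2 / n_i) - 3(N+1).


Step 1: Combine all N = 12 observations and assign midranks.
sorted (value, group, rank): (5,G2,1), (9,G1,2), (10,G2,3), (14,G1,4), (15,G1,5.5), (15,G2,5.5), (16,G1,7), (17,G3,8), (22,G1,9.5), (22,G3,9.5), (23,G2,11), (27,G3,12)
Step 2: Sum ranks within each group.
R_1 = 28 (n_1 = 5)
R_2 = 20.5 (n_2 = 4)
R_3 = 29.5 (n_3 = 3)
Step 3: H = 12/(N(N+1)) * sum(R_i^2/n_i) - 3(N+1)
     = 12/(12*13) * (28^2/5 + 20.5^2/4 + 29.5^2/3) - 3*13
     = 0.076923 * 551.946 - 39
     = 3.457372.
Step 4: Ties present; correction factor C = 1 - 12/(12^3 - 12) = 0.993007. Corrected H = 3.457372 / 0.993007 = 3.481719.
Step 5: Under H0, H ~ chi^2(2); p-value = 0.175370.
Step 6: alpha = 0.05. fail to reject H0.

H = 3.4817, df = 2, p = 0.175370, fail to reject H0.


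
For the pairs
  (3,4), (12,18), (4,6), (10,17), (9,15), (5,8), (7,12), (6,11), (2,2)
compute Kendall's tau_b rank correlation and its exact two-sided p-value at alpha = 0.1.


Step 1: Enumerate the 36 unordered pairs (i,j) with i<j and classify each by sign(x_j-x_i) * sign(y_j-y_i).
  (1,2):dx=+9,dy=+14->C; (1,3):dx=+1,dy=+2->C; (1,4):dx=+7,dy=+13->C; (1,5):dx=+6,dy=+11->C
  (1,6):dx=+2,dy=+4->C; (1,7):dx=+4,dy=+8->C; (1,8):dx=+3,dy=+7->C; (1,9):dx=-1,dy=-2->C
  (2,3):dx=-8,dy=-12->C; (2,4):dx=-2,dy=-1->C; (2,5):dx=-3,dy=-3->C; (2,6):dx=-7,dy=-10->C
  (2,7):dx=-5,dy=-6->C; (2,8):dx=-6,dy=-7->C; (2,9):dx=-10,dy=-16->C; (3,4):dx=+6,dy=+11->C
  (3,5):dx=+5,dy=+9->C; (3,6):dx=+1,dy=+2->C; (3,7):dx=+3,dy=+6->C; (3,8):dx=+2,dy=+5->C
  (3,9):dx=-2,dy=-4->C; (4,5):dx=-1,dy=-2->C; (4,6):dx=-5,dy=-9->C; (4,7):dx=-3,dy=-5->C
  (4,8):dx=-4,dy=-6->C; (4,9):dx=-8,dy=-15->C; (5,6):dx=-4,dy=-7->C; (5,7):dx=-2,dy=-3->C
  (5,8):dx=-3,dy=-4->C; (5,9):dx=-7,dy=-13->C; (6,7):dx=+2,dy=+4->C; (6,8):dx=+1,dy=+3->C
  (6,9):dx=-3,dy=-6->C; (7,8):dx=-1,dy=-1->C; (7,9):dx=-5,dy=-10->C; (8,9):dx=-4,dy=-9->C
Step 2: C = 36, D = 0, total pairs = 36.
Step 3: tau = (C - D)/(n(n-1)/2) = (36 - 0)/36 = 1.000000.
Step 4: Exact two-sided p-value (enumerate n! = 362880 permutations of y under H0): p = 0.000006.
Step 5: alpha = 0.1. reject H0.

tau_b = 1.0000 (C=36, D=0), p = 0.000006, reject H0.


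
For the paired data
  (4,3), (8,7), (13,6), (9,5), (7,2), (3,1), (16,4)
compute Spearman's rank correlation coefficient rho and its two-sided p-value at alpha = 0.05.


Step 1: Rank x and y separately (midranks; no ties here).
rank(x): 4->2, 8->4, 13->6, 9->5, 7->3, 3->1, 16->7
rank(y): 3->3, 7->7, 6->6, 5->5, 2->2, 1->1, 4->4
Step 2: d_i = R_x(i) - R_y(i); compute d_i^2.
  (2-3)^2=1, (4-7)^2=9, (6-6)^2=0, (5-5)^2=0, (3-2)^2=1, (1-1)^2=0, (7-4)^2=9
sum(d^2) = 20.
Step 3: rho = 1 - 6*20 / (7*(7^2 - 1)) = 1 - 120/336 = 0.642857.
Step 4: Under H0, t = rho * sqrt((n-2)/(1-rho^2)) = 1.8766 ~ t(5).
Step 5: Two-sided p-value from the t-distribution with 5 df = 0.119392.
Step 6: alpha = 0.05. fail to reject H0.

rho = 0.6429, p = 0.119392, fail to reject H0 at alpha = 0.05.


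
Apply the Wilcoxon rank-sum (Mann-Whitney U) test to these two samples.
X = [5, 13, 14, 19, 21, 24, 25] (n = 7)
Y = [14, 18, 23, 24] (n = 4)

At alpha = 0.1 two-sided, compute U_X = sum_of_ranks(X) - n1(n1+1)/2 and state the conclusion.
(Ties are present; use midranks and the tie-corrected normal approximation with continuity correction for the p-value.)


Step 1: Combine and sort all 11 observations; assign midranks.
sorted (value, group): (5,X), (13,X), (14,X), (14,Y), (18,Y), (19,X), (21,X), (23,Y), (24,X), (24,Y), (25,X)
ranks: 5->1, 13->2, 14->3.5, 14->3.5, 18->5, 19->6, 21->7, 23->8, 24->9.5, 24->9.5, 25->11
Step 2: Rank sum for X: R1 = 1 + 2 + 3.5 + 6 + 7 + 9.5 + 11 = 40.
Step 3: U_X = R1 - n1(n1+1)/2 = 40 - 7*8/2 = 40 - 28 = 12.
       U_Y = n1*n2 - U_X = 28 - 12 = 16.
Step 4: Ties are present, so use the tie-corrected normal approximation (with continuity correction) for the p-value.
Step 5: p-value = 0.775820; compare to alpha = 0.1. fail to reject H0.

U_X = 12, p = 0.775820, fail to reject H0 at alpha = 0.1.


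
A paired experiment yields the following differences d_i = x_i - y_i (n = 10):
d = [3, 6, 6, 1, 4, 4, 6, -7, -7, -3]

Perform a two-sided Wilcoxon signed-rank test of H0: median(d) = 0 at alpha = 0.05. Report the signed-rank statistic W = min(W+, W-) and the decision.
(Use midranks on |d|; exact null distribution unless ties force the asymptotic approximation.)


Step 1: Drop any zero differences (none here) and take |d_i|.
|d| = [3, 6, 6, 1, 4, 4, 6, 7, 7, 3]
Step 2: Midrank |d_i| (ties get averaged ranks).
ranks: |3|->2.5, |6|->7, |6|->7, |1|->1, |4|->4.5, |4|->4.5, |6|->7, |7|->9.5, |7|->9.5, |3|->2.5
Step 3: Attach original signs; sum ranks with positive sign and with negative sign.
W+ = 2.5 + 7 + 7 + 1 + 4.5 + 4.5 + 7 = 33.5
W- = 9.5 + 9.5 + 2.5 = 21.5
(Check: W+ + W- = 55 should equal n(n+1)/2 = 55.)
Step 4: Test statistic W = min(W+, W-) = 21.5.
Step 5: Ties in |d|, so use the tie-corrected normal approximation.
        E[W] = n(n+1)/4 = 10*11/4 = 27.5.
        Tie groups: |d|=3 (t=2), |d|=4 (t=2), |d|=6 (t=3), |d|=7 (t=2); sum(t^3 - t) = 42.
        Var[W] = n(n+1)(2n+1)/24 - sum(t^3-t)/48 = 2310/24 - 42/48 = 95.375.
        z = (W - E[W]) / sqrt(Var[W]) = (21.5 - 27.5) / 9.7660 = -0.6144.
        Two-sided p = 2*Phi(z) = 0.538967.
Step 6: alpha = 0.05. fail to reject H0.

W+ = 33.5, W- = 21.5, W = min = 21.5, p = 0.538967, fail to reject H0.


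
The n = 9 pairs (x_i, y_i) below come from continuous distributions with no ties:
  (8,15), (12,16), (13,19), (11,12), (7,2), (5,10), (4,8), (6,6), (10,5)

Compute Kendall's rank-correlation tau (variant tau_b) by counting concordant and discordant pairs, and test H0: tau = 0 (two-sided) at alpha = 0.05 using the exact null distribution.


Step 1: Enumerate the 36 unordered pairs (i,j) with i<j and classify each by sign(x_j-x_i) * sign(y_j-y_i).
  (1,2):dx=+4,dy=+1->C; (1,3):dx=+5,dy=+4->C; (1,4):dx=+3,dy=-3->D; (1,5):dx=-1,dy=-13->C
  (1,6):dx=-3,dy=-5->C; (1,7):dx=-4,dy=-7->C; (1,8):dx=-2,dy=-9->C; (1,9):dx=+2,dy=-10->D
  (2,3):dx=+1,dy=+3->C; (2,4):dx=-1,dy=-4->C; (2,5):dx=-5,dy=-14->C; (2,6):dx=-7,dy=-6->C
  (2,7):dx=-8,dy=-8->C; (2,8):dx=-6,dy=-10->C; (2,9):dx=-2,dy=-11->C; (3,4):dx=-2,dy=-7->C
  (3,5):dx=-6,dy=-17->C; (3,6):dx=-8,dy=-9->C; (3,7):dx=-9,dy=-11->C; (3,8):dx=-7,dy=-13->C
  (3,9):dx=-3,dy=-14->C; (4,5):dx=-4,dy=-10->C; (4,6):dx=-6,dy=-2->C; (4,7):dx=-7,dy=-4->C
  (4,8):dx=-5,dy=-6->C; (4,9):dx=-1,dy=-7->C; (5,6):dx=-2,dy=+8->D; (5,7):dx=-3,dy=+6->D
  (5,8):dx=-1,dy=+4->D; (5,9):dx=+3,dy=+3->C; (6,7):dx=-1,dy=-2->C; (6,8):dx=+1,dy=-4->D
  (6,9):dx=+5,dy=-5->D; (7,8):dx=+2,dy=-2->D; (7,9):dx=+6,dy=-3->D; (8,9):dx=+4,dy=-1->D
Step 2: C = 26, D = 10, total pairs = 36.
Step 3: tau = (C - D)/(n(n-1)/2) = (26 - 10)/36 = 0.444444.
Step 4: Exact two-sided p-value (enumerate n! = 362880 permutations of y under H0): p = 0.119439.
Step 5: alpha = 0.05. fail to reject H0.

tau_b = 0.4444 (C=26, D=10), p = 0.119439, fail to reject H0.


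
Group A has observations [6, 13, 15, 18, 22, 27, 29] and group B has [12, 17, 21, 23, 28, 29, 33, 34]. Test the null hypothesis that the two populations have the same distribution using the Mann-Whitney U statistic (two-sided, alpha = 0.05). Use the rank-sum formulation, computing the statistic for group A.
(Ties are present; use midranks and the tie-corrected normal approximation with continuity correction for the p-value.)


Step 1: Combine and sort all 15 observations; assign midranks.
sorted (value, group): (6,X), (12,Y), (13,X), (15,X), (17,Y), (18,X), (21,Y), (22,X), (23,Y), (27,X), (28,Y), (29,X), (29,Y), (33,Y), (34,Y)
ranks: 6->1, 12->2, 13->3, 15->4, 17->5, 18->6, 21->7, 22->8, 23->9, 27->10, 28->11, 29->12.5, 29->12.5, 33->14, 34->15
Step 2: Rank sum for X: R1 = 1 + 3 + 4 + 6 + 8 + 10 + 12.5 = 44.5.
Step 3: U_X = R1 - n1(n1+1)/2 = 44.5 - 7*8/2 = 44.5 - 28 = 16.5.
       U_Y = n1*n2 - U_X = 56 - 16.5 = 39.5.
Step 4: Ties are present, so use the tie-corrected normal approximation (with continuity correction) for the p-value.
Step 5: p-value = 0.202614; compare to alpha = 0.05. fail to reject H0.

U_X = 16.5, p = 0.202614, fail to reject H0 at alpha = 0.05.


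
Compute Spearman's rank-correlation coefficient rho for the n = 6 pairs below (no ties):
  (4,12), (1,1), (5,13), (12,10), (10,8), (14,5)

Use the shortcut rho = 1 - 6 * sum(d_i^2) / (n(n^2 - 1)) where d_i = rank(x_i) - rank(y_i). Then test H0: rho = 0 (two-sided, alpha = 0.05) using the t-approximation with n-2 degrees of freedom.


Step 1: Rank x and y separately (midranks; no ties here).
rank(x): 4->2, 1->1, 5->3, 12->5, 10->4, 14->6
rank(y): 12->5, 1->1, 13->6, 10->4, 8->3, 5->2
Step 2: d_i = R_x(i) - R_y(i); compute d_i^2.
  (2-5)^2=9, (1-1)^2=0, (3-6)^2=9, (5-4)^2=1, (4-3)^2=1, (6-2)^2=16
sum(d^2) = 36.
Step 3: rho = 1 - 6*36 / (6*(6^2 - 1)) = 1 - 216/210 = -0.028571.
Step 4: Under H0, t = rho * sqrt((n-2)/(1-rho^2)) = -0.0572 ~ t(4).
Step 5: Two-sided p-value from the t-distribution with 4 df = 0.957155.
Step 6: alpha = 0.05. fail to reject H0.

rho = -0.0286, p = 0.957155, fail to reject H0 at alpha = 0.05.


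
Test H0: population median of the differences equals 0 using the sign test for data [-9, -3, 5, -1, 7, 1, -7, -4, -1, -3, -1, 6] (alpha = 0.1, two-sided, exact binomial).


Step 1: Discard zero differences. Original n = 12; n_eff = number of nonzero differences = 12.
Nonzero differences (with sign): -9, -3, +5, -1, +7, +1, -7, -4, -1, -3, -1, +6
Step 2: Count signs: positive = 4, negative = 8.
Step 3: Under H0: P(positive) = 0.5, so the number of positives S ~ Bin(12, 0.5).
Step 4: Two-sided exact p-value = sum of Bin(12,0.5) probabilities at or below the observed probability = 0.387695.
Step 5: alpha = 0.1. fail to reject H0.

n_eff = 12, pos = 4, neg = 8, p = 0.387695, fail to reject H0.


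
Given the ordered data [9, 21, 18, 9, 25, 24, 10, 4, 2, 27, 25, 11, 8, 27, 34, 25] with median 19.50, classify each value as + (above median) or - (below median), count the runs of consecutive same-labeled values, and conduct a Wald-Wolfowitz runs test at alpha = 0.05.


Step 1: Compute median = 19.50; label A = above, B = below.
Labels in order: BABBAABBBAABBAAA  (n_A = 8, n_B = 8)
Step 2: Count runs R = 8.
Step 3: Under H0 (random ordering), E[R] = 2*n_A*n_B/(n_A+n_B) + 1 = 2*8*8/16 + 1 = 9.0000.
        Var[R] = 2*n_A*n_B*(2*n_A*n_B - n_A - n_B) / ((n_A+n_B)^2 * (n_A+n_B-1)) = 14336/3840 = 3.7333.
        SD[R] = 1.9322.
Step 4: Continuity-corrected z = (R + 0.5 - E[R]) / SD[R] = (8 + 0.5 - 9.0000) / 1.9322 = -0.2588.
Step 5: Two-sided p-value via normal approximation = 2*(1 - Phi(|z|)) = 0.795809.
Step 6: alpha = 0.05. fail to reject H0.

R = 8, z = -0.2588, p = 0.795809, fail to reject H0.


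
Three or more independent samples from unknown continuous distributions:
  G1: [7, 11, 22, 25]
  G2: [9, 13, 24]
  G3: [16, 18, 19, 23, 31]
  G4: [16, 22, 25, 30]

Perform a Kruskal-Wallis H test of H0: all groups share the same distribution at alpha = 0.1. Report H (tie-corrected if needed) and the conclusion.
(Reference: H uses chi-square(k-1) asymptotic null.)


Step 1: Combine all N = 16 observations and assign midranks.
sorted (value, group, rank): (7,G1,1), (9,G2,2), (11,G1,3), (13,G2,4), (16,G3,5.5), (16,G4,5.5), (18,G3,7), (19,G3,8), (22,G1,9.5), (22,G4,9.5), (23,G3,11), (24,G2,12), (25,G1,13.5), (25,G4,13.5), (30,G4,15), (31,G3,16)
Step 2: Sum ranks within each group.
R_1 = 27 (n_1 = 4)
R_2 = 18 (n_2 = 3)
R_3 = 47.5 (n_3 = 5)
R_4 = 43.5 (n_4 = 4)
Step 3: H = 12/(N(N+1)) * sum(R_i^2/n_i) - 3(N+1)
     = 12/(16*17) * (27^2/4 + 18^2/3 + 47.5^2/5 + 43.5^2/4) - 3*17
     = 0.044118 * 1214.56 - 51
     = 2.583640.
Step 4: Ties present; correction factor C = 1 - 18/(16^3 - 16) = 0.995588. Corrected H = 2.583640 / 0.995588 = 2.595089.
Step 5: Under H0, H ~ chi^2(3); p-value = 0.458351.
Step 6: alpha = 0.1. fail to reject H0.

H = 2.5951, df = 3, p = 0.458351, fail to reject H0.


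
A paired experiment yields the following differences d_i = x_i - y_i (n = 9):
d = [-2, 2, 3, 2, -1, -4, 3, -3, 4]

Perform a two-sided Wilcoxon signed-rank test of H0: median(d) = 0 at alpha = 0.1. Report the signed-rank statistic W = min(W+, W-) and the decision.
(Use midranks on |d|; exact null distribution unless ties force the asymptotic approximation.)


Step 1: Drop any zero differences (none here) and take |d_i|.
|d| = [2, 2, 3, 2, 1, 4, 3, 3, 4]
Step 2: Midrank |d_i| (ties get averaged ranks).
ranks: |2|->3, |2|->3, |3|->6, |2|->3, |1|->1, |4|->8.5, |3|->6, |3|->6, |4|->8.5
Step 3: Attach original signs; sum ranks with positive sign and with negative sign.
W+ = 3 + 6 + 3 + 6 + 8.5 = 26.5
W- = 3 + 1 + 8.5 + 6 = 18.5
(Check: W+ + W- = 45 should equal n(n+1)/2 = 45.)
Step 4: Test statistic W = min(W+, W-) = 18.5.
Step 5: Ties in |d|, so use the tie-corrected normal approximation.
        E[W] = n(n+1)/4 = 9*10/4 = 22.5.
        Tie groups: |d|=2 (t=3), |d|=3 (t=3), |d|=4 (t=2); sum(t^3 - t) = 54.
        Var[W] = n(n+1)(2n+1)/24 - sum(t^3-t)/48 = 1710/24 - 54/48 = 70.125.
        z = (W - E[W]) / sqrt(Var[W]) = (18.5 - 22.5) / 8.3741 = -0.4777.
        Two-sided p = 2*Phi(z) = 0.632889.
Step 6: alpha = 0.1. fail to reject H0.

W+ = 26.5, W- = 18.5, W = min = 18.5, p = 0.632889, fail to reject H0.


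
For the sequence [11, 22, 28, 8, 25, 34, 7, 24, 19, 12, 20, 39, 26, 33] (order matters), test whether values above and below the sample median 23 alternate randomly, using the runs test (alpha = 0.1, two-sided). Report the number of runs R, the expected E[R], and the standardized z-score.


Step 1: Compute median = 23; label A = above, B = below.
Labels in order: BBABAABABBBAAA  (n_A = 7, n_B = 7)
Step 2: Count runs R = 8.
Step 3: Under H0 (random ordering), E[R] = 2*n_A*n_B/(n_A+n_B) + 1 = 2*7*7/14 + 1 = 8.0000.
        Var[R] = 2*n_A*n_B*(2*n_A*n_B - n_A - n_B) / ((n_A+n_B)^2 * (n_A+n_B-1)) = 8232/2548 = 3.2308.
        SD[R] = 1.7974.
Step 4: R = E[R], so z = 0 with no continuity correction.
Step 5: Two-sided p-value via normal approximation = 2*(1 - Phi(|z|)) = 1.000000.
Step 6: alpha = 0.1. fail to reject H0.

R = 8, z = 0.0000, p = 1.000000, fail to reject H0.


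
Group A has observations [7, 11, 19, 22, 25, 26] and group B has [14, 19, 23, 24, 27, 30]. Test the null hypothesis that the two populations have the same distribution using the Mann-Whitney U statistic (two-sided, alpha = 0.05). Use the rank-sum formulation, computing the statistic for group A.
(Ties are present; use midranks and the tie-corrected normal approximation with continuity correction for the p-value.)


Step 1: Combine and sort all 12 observations; assign midranks.
sorted (value, group): (7,X), (11,X), (14,Y), (19,X), (19,Y), (22,X), (23,Y), (24,Y), (25,X), (26,X), (27,Y), (30,Y)
ranks: 7->1, 11->2, 14->3, 19->4.5, 19->4.5, 22->6, 23->7, 24->8, 25->9, 26->10, 27->11, 30->12
Step 2: Rank sum for X: R1 = 1 + 2 + 4.5 + 6 + 9 + 10 = 32.5.
Step 3: U_X = R1 - n1(n1+1)/2 = 32.5 - 6*7/2 = 32.5 - 21 = 11.5.
       U_Y = n1*n2 - U_X = 36 - 11.5 = 24.5.
Step 4: Ties are present, so use the tie-corrected normal approximation (with continuity correction) for the p-value.
Step 5: p-value = 0.335822; compare to alpha = 0.05. fail to reject H0.

U_X = 11.5, p = 0.335822, fail to reject H0 at alpha = 0.05.


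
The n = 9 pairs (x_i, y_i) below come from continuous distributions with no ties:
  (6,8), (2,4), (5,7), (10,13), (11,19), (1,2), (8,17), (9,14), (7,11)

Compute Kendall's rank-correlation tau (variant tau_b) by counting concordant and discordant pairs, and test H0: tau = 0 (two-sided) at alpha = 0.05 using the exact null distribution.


Step 1: Enumerate the 36 unordered pairs (i,j) with i<j and classify each by sign(x_j-x_i) * sign(y_j-y_i).
  (1,2):dx=-4,dy=-4->C; (1,3):dx=-1,dy=-1->C; (1,4):dx=+4,dy=+5->C; (1,5):dx=+5,dy=+11->C
  (1,6):dx=-5,dy=-6->C; (1,7):dx=+2,dy=+9->C; (1,8):dx=+3,dy=+6->C; (1,9):dx=+1,dy=+3->C
  (2,3):dx=+3,dy=+3->C; (2,4):dx=+8,dy=+9->C; (2,5):dx=+9,dy=+15->C; (2,6):dx=-1,dy=-2->C
  (2,7):dx=+6,dy=+13->C; (2,8):dx=+7,dy=+10->C; (2,9):dx=+5,dy=+7->C; (3,4):dx=+5,dy=+6->C
  (3,5):dx=+6,dy=+12->C; (3,6):dx=-4,dy=-5->C; (3,7):dx=+3,dy=+10->C; (3,8):dx=+4,dy=+7->C
  (3,9):dx=+2,dy=+4->C; (4,5):dx=+1,dy=+6->C; (4,6):dx=-9,dy=-11->C; (4,7):dx=-2,dy=+4->D
  (4,8):dx=-1,dy=+1->D; (4,9):dx=-3,dy=-2->C; (5,6):dx=-10,dy=-17->C; (5,7):dx=-3,dy=-2->C
  (5,8):dx=-2,dy=-5->C; (5,9):dx=-4,dy=-8->C; (6,7):dx=+7,dy=+15->C; (6,8):dx=+8,dy=+12->C
  (6,9):dx=+6,dy=+9->C; (7,8):dx=+1,dy=-3->D; (7,9):dx=-1,dy=-6->C; (8,9):dx=-2,dy=-3->C
Step 2: C = 33, D = 3, total pairs = 36.
Step 3: tau = (C - D)/(n(n-1)/2) = (33 - 3)/36 = 0.833333.
Step 4: Exact two-sided p-value (enumerate n! = 362880 permutations of y under H0): p = 0.000854.
Step 5: alpha = 0.05. reject H0.

tau_b = 0.8333 (C=33, D=3), p = 0.000854, reject H0.


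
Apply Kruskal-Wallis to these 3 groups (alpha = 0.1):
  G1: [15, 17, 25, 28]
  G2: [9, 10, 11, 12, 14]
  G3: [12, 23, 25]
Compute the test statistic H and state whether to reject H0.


Step 1: Combine all N = 12 observations and assign midranks.
sorted (value, group, rank): (9,G2,1), (10,G2,2), (11,G2,3), (12,G2,4.5), (12,G3,4.5), (14,G2,6), (15,G1,7), (17,G1,8), (23,G3,9), (25,G1,10.5), (25,G3,10.5), (28,G1,12)
Step 2: Sum ranks within each group.
R_1 = 37.5 (n_1 = 4)
R_2 = 16.5 (n_2 = 5)
R_3 = 24 (n_3 = 3)
Step 3: H = 12/(N(N+1)) * sum(R_i^2/n_i) - 3(N+1)
     = 12/(12*13) * (37.5^2/4 + 16.5^2/5 + 24^2/3) - 3*13
     = 0.076923 * 598.013 - 39
     = 7.000962.
Step 4: Ties present; correction factor C = 1 - 12/(12^3 - 12) = 0.993007. Corrected H = 7.000962 / 0.993007 = 7.050264.
Step 5: Under H0, H ~ chi^2(2); p-value = 0.029448.
Step 6: alpha = 0.1. reject H0.

H = 7.0503, df = 2, p = 0.029448, reject H0.


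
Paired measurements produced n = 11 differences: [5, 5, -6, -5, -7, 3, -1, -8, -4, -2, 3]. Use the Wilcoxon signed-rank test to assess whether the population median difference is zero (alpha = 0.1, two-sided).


Step 1: Drop any zero differences (none here) and take |d_i|.
|d| = [5, 5, 6, 5, 7, 3, 1, 8, 4, 2, 3]
Step 2: Midrank |d_i| (ties get averaged ranks).
ranks: |5|->7, |5|->7, |6|->9, |5|->7, |7|->10, |3|->3.5, |1|->1, |8|->11, |4|->5, |2|->2, |3|->3.5
Step 3: Attach original signs; sum ranks with positive sign and with negative sign.
W+ = 7 + 7 + 3.5 + 3.5 = 21
W- = 9 + 7 + 10 + 1 + 11 + 5 + 2 = 45
(Check: W+ + W- = 66 should equal n(n+1)/2 = 66.)
Step 4: Test statistic W = min(W+, W-) = 21.
Step 5: Ties in |d|, so use the tie-corrected normal approximation.
        E[W] = n(n+1)/4 = 11*12/4 = 33.
        Tie groups: |d|=3 (t=2), |d|=5 (t=3); sum(t^3 - t) = 30.
        Var[W] = n(n+1)(2n+1)/24 - sum(t^3-t)/48 = 3036/24 - 30/48 = 125.875.
        z = (W - E[W]) / sqrt(Var[W]) = (21 - 33) / 11.2194 = -1.0696.
        Two-sided p = 2*Phi(z) = 0.284810.
Step 6: alpha = 0.1. fail to reject H0.

W+ = 21, W- = 45, W = min = 21, p = 0.284810, fail to reject H0.


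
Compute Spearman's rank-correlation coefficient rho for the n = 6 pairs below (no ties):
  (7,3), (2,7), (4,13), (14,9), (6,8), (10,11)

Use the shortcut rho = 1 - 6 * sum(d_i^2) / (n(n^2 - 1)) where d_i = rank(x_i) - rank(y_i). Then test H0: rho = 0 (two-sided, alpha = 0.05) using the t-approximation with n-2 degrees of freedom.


Step 1: Rank x and y separately (midranks; no ties here).
rank(x): 7->4, 2->1, 4->2, 14->6, 6->3, 10->5
rank(y): 3->1, 7->2, 13->6, 9->4, 8->3, 11->5
Step 2: d_i = R_x(i) - R_y(i); compute d_i^2.
  (4-1)^2=9, (1-2)^2=1, (2-6)^2=16, (6-4)^2=4, (3-3)^2=0, (5-5)^2=0
sum(d^2) = 30.
Step 3: rho = 1 - 6*30 / (6*(6^2 - 1)) = 1 - 180/210 = 0.142857.
Step 4: Under H0, t = rho * sqrt((n-2)/(1-rho^2)) = 0.2887 ~ t(4).
Step 5: Two-sided p-value from the t-distribution with 4 df = 0.787172.
Step 6: alpha = 0.05. fail to reject H0.

rho = 0.1429, p = 0.787172, fail to reject H0 at alpha = 0.05.


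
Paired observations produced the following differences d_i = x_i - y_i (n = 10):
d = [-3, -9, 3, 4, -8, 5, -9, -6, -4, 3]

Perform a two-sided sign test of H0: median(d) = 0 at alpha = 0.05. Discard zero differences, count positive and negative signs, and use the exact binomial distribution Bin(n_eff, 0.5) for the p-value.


Step 1: Discard zero differences. Original n = 10; n_eff = number of nonzero differences = 10.
Nonzero differences (with sign): -3, -9, +3, +4, -8, +5, -9, -6, -4, +3
Step 2: Count signs: positive = 4, negative = 6.
Step 3: Under H0: P(positive) = 0.5, so the number of positives S ~ Bin(10, 0.5).
Step 4: Two-sided exact p-value = sum of Bin(10,0.5) probabilities at or below the observed probability = 0.753906.
Step 5: alpha = 0.05. fail to reject H0.

n_eff = 10, pos = 4, neg = 6, p = 0.753906, fail to reject H0.


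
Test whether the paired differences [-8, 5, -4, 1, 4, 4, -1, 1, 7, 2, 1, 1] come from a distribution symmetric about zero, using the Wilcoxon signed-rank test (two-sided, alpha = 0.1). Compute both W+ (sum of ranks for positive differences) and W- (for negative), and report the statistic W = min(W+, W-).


Step 1: Drop any zero differences (none here) and take |d_i|.
|d| = [8, 5, 4, 1, 4, 4, 1, 1, 7, 2, 1, 1]
Step 2: Midrank |d_i| (ties get averaged ranks).
ranks: |8|->12, |5|->10, |4|->8, |1|->3, |4|->8, |4|->8, |1|->3, |1|->3, |7|->11, |2|->6, |1|->3, |1|->3
Step 3: Attach original signs; sum ranks with positive sign and with negative sign.
W+ = 10 + 3 + 8 + 8 + 3 + 11 + 6 + 3 + 3 = 55
W- = 12 + 8 + 3 = 23
(Check: W+ + W- = 78 should equal n(n+1)/2 = 78.)
Step 4: Test statistic W = min(W+, W-) = 23.
Step 5: Ties in |d|, so use the tie-corrected normal approximation.
        E[W] = n(n+1)/4 = 12*13/4 = 39.
        Tie groups: |d|=1 (t=5), |d|=4 (t=3); sum(t^3 - t) = 144.
        Var[W] = n(n+1)(2n+1)/24 - sum(t^3-t)/48 = 3900/24 - 144/48 = 159.5.
        z = (W - E[W]) / sqrt(Var[W]) = (23 - 39) / 12.6293 = -1.2669.
        Two-sided p = 2*Phi(z) = 0.205194.
Step 6: alpha = 0.1. fail to reject H0.

W+ = 55, W- = 23, W = min = 23, p = 0.205194, fail to reject H0.


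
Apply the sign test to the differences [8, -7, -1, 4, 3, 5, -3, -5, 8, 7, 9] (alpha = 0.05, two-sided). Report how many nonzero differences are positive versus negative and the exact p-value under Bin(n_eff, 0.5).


Step 1: Discard zero differences. Original n = 11; n_eff = number of nonzero differences = 11.
Nonzero differences (with sign): +8, -7, -1, +4, +3, +5, -3, -5, +8, +7, +9
Step 2: Count signs: positive = 7, negative = 4.
Step 3: Under H0: P(positive) = 0.5, so the number of positives S ~ Bin(11, 0.5).
Step 4: Two-sided exact p-value = sum of Bin(11,0.5) probabilities at or below the observed probability = 0.548828.
Step 5: alpha = 0.05. fail to reject H0.

n_eff = 11, pos = 7, neg = 4, p = 0.548828, fail to reject H0.


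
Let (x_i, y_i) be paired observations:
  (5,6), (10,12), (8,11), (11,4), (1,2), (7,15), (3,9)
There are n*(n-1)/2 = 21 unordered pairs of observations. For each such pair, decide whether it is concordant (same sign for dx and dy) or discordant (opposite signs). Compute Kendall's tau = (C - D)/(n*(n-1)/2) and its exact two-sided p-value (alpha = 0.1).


Step 1: Enumerate the 21 unordered pairs (i,j) with i<j and classify each by sign(x_j-x_i) * sign(y_j-y_i).
  (1,2):dx=+5,dy=+6->C; (1,3):dx=+3,dy=+5->C; (1,4):dx=+6,dy=-2->D; (1,5):dx=-4,dy=-4->C
  (1,6):dx=+2,dy=+9->C; (1,7):dx=-2,dy=+3->D; (2,3):dx=-2,dy=-1->C; (2,4):dx=+1,dy=-8->D
  (2,5):dx=-9,dy=-10->C; (2,6):dx=-3,dy=+3->D; (2,7):dx=-7,dy=-3->C; (3,4):dx=+3,dy=-7->D
  (3,5):dx=-7,dy=-9->C; (3,6):dx=-1,dy=+4->D; (3,7):dx=-5,dy=-2->C; (4,5):dx=-10,dy=-2->C
  (4,6):dx=-4,dy=+11->D; (4,7):dx=-8,dy=+5->D; (5,6):dx=+6,dy=+13->C; (5,7):dx=+2,dy=+7->C
  (6,7):dx=-4,dy=-6->C
Step 2: C = 13, D = 8, total pairs = 21.
Step 3: tau = (C - D)/(n(n-1)/2) = (13 - 8)/21 = 0.238095.
Step 4: Exact two-sided p-value (enumerate n! = 5040 permutations of y under H0): p = 0.561905.
Step 5: alpha = 0.1. fail to reject H0.

tau_b = 0.2381 (C=13, D=8), p = 0.561905, fail to reject H0.


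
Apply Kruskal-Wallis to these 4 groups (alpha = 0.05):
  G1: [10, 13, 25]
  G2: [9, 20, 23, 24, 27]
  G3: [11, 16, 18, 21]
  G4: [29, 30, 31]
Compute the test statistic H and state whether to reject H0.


Step 1: Combine all N = 15 observations and assign midranks.
sorted (value, group, rank): (9,G2,1), (10,G1,2), (11,G3,3), (13,G1,4), (16,G3,5), (18,G3,6), (20,G2,7), (21,G3,8), (23,G2,9), (24,G2,10), (25,G1,11), (27,G2,12), (29,G4,13), (30,G4,14), (31,G4,15)
Step 2: Sum ranks within each group.
R_1 = 17 (n_1 = 3)
R_2 = 39 (n_2 = 5)
R_3 = 22 (n_3 = 4)
R_4 = 42 (n_4 = 3)
Step 3: H = 12/(N(N+1)) * sum(R_i^2/n_i) - 3(N+1)
     = 12/(15*16) * (17^2/3 + 39^2/5 + 22^2/4 + 42^2/3) - 3*16
     = 0.050000 * 1109.53 - 48
     = 7.476667.
Step 4: No ties, so H is used without correction.
Step 5: Under H0, H ~ chi^2(3); p-value = 0.058161.
Step 6: alpha = 0.05. fail to reject H0.

H = 7.4767, df = 3, p = 0.058161, fail to reject H0.


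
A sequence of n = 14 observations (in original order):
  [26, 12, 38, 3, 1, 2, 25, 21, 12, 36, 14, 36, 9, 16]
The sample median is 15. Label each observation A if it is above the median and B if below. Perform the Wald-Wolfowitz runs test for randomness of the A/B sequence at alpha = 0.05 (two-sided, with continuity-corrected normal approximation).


Step 1: Compute median = 15; label A = above, B = below.
Labels in order: ABABBBAABABABA  (n_A = 7, n_B = 7)
Step 2: Count runs R = 11.
Step 3: Under H0 (random ordering), E[R] = 2*n_A*n_B/(n_A+n_B) + 1 = 2*7*7/14 + 1 = 8.0000.
        Var[R] = 2*n_A*n_B*(2*n_A*n_B - n_A - n_B) / ((n_A+n_B)^2 * (n_A+n_B-1)) = 8232/2548 = 3.2308.
        SD[R] = 1.7974.
Step 4: Continuity-corrected z = (R - 0.5 - E[R]) / SD[R] = (11 - 0.5 - 8.0000) / 1.7974 = 1.3909.
Step 5: Two-sided p-value via normal approximation = 2*(1 - Phi(|z|)) = 0.164264.
Step 6: alpha = 0.05. fail to reject H0.

R = 11, z = 1.3909, p = 0.164264, fail to reject H0.


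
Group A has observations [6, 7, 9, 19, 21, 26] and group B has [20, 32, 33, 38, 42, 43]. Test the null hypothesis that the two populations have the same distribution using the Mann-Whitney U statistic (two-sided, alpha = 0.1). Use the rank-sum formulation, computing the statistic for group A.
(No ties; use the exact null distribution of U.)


Step 1: Combine and sort all 12 observations; assign midranks.
sorted (value, group): (6,X), (7,X), (9,X), (19,X), (20,Y), (21,X), (26,X), (32,Y), (33,Y), (38,Y), (42,Y), (43,Y)
ranks: 6->1, 7->2, 9->3, 19->4, 20->5, 21->6, 26->7, 32->8, 33->9, 38->10, 42->11, 43->12
Step 2: Rank sum for X: R1 = 1 + 2 + 3 + 4 + 6 + 7 = 23.
Step 3: U_X = R1 - n1(n1+1)/2 = 23 - 6*7/2 = 23 - 21 = 2.
       U_Y = n1*n2 - U_X = 36 - 2 = 34.
Step 4: No ties, so the exact null distribution of U (based on enumerating the C(12,6) = 924 equally likely rank assignments) gives the two-sided p-value.
Step 5: p-value = 0.008658; compare to alpha = 0.1. reject H0.

U_X = 2, p = 0.008658, reject H0 at alpha = 0.1.


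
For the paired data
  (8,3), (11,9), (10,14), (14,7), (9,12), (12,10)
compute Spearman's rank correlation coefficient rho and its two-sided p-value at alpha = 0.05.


Step 1: Rank x and y separately (midranks; no ties here).
rank(x): 8->1, 11->4, 10->3, 14->6, 9->2, 12->5
rank(y): 3->1, 9->3, 14->6, 7->2, 12->5, 10->4
Step 2: d_i = R_x(i) - R_y(i); compute d_i^2.
  (1-1)^2=0, (4-3)^2=1, (3-6)^2=9, (6-2)^2=16, (2-5)^2=9, (5-4)^2=1
sum(d^2) = 36.
Step 3: rho = 1 - 6*36 / (6*(6^2 - 1)) = 1 - 216/210 = -0.028571.
Step 4: Under H0, t = rho * sqrt((n-2)/(1-rho^2)) = -0.0572 ~ t(4).
Step 5: Two-sided p-value from the t-distribution with 4 df = 0.957155.
Step 6: alpha = 0.05. fail to reject H0.

rho = -0.0286, p = 0.957155, fail to reject H0 at alpha = 0.05.


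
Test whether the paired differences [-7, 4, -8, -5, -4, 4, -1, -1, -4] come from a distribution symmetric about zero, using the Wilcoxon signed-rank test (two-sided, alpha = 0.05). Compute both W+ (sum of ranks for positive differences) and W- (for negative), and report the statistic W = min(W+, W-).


Step 1: Drop any zero differences (none here) and take |d_i|.
|d| = [7, 4, 8, 5, 4, 4, 1, 1, 4]
Step 2: Midrank |d_i| (ties get averaged ranks).
ranks: |7|->8, |4|->4.5, |8|->9, |5|->7, |4|->4.5, |4|->4.5, |1|->1.5, |1|->1.5, |4|->4.5
Step 3: Attach original signs; sum ranks with positive sign and with negative sign.
W+ = 4.5 + 4.5 = 9
W- = 8 + 9 + 7 + 4.5 + 1.5 + 1.5 + 4.5 = 36
(Check: W+ + W- = 45 should equal n(n+1)/2 = 45.)
Step 4: Test statistic W = min(W+, W-) = 9.
Step 5: Ties in |d|, so use the tie-corrected normal approximation.
        E[W] = n(n+1)/4 = 9*10/4 = 22.5.
        Tie groups: |d|=1 (t=2), |d|=4 (t=4); sum(t^3 - t) = 66.
        Var[W] = n(n+1)(2n+1)/24 - sum(t^3-t)/48 = 1710/24 - 66/48 = 69.875.
        z = (W - E[W]) / sqrt(Var[W]) = (9 - 22.5) / 8.3591 = -1.6150.
        Two-sided p = 2*Phi(z) = 0.106310.
Step 6: alpha = 0.05. fail to reject H0.

W+ = 9, W- = 36, W = min = 9, p = 0.106310, fail to reject H0.


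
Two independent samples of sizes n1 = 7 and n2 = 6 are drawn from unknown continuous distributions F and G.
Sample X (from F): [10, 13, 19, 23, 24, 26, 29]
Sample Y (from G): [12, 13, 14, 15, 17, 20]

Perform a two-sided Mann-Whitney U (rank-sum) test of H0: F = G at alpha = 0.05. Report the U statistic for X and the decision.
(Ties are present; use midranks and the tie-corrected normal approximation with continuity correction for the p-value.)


Step 1: Combine and sort all 13 observations; assign midranks.
sorted (value, group): (10,X), (12,Y), (13,X), (13,Y), (14,Y), (15,Y), (17,Y), (19,X), (20,Y), (23,X), (24,X), (26,X), (29,X)
ranks: 10->1, 12->2, 13->3.5, 13->3.5, 14->5, 15->6, 17->7, 19->8, 20->9, 23->10, 24->11, 26->12, 29->13
Step 2: Rank sum for X: R1 = 1 + 3.5 + 8 + 10 + 11 + 12 + 13 = 58.5.
Step 3: U_X = R1 - n1(n1+1)/2 = 58.5 - 7*8/2 = 58.5 - 28 = 30.5.
       U_Y = n1*n2 - U_X = 42 - 30.5 = 11.5.
Step 4: Ties are present, so use the tie-corrected normal approximation (with continuity correction) for the p-value.
Step 5: p-value = 0.197926; compare to alpha = 0.05. fail to reject H0.

U_X = 30.5, p = 0.197926, fail to reject H0 at alpha = 0.05.


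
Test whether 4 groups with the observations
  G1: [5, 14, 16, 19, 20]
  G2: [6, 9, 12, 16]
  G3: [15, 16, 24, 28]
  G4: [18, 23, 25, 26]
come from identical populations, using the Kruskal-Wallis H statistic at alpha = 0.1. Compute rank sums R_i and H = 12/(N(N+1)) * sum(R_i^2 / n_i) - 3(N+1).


Step 1: Combine all N = 17 observations and assign midranks.
sorted (value, group, rank): (5,G1,1), (6,G2,2), (9,G2,3), (12,G2,4), (14,G1,5), (15,G3,6), (16,G1,8), (16,G2,8), (16,G3,8), (18,G4,10), (19,G1,11), (20,G1,12), (23,G4,13), (24,G3,14), (25,G4,15), (26,G4,16), (28,G3,17)
Step 2: Sum ranks within each group.
R_1 = 37 (n_1 = 5)
R_2 = 17 (n_2 = 4)
R_3 = 45 (n_3 = 4)
R_4 = 54 (n_4 = 4)
Step 3: H = 12/(N(N+1)) * sum(R_i^2/n_i) - 3(N+1)
     = 12/(17*18) * (37^2/5 + 17^2/4 + 45^2/4 + 54^2/4) - 3*18
     = 0.039216 * 1581.3 - 54
     = 8.011765.
Step 4: Ties present; correction factor C = 1 - 24/(17^3 - 17) = 0.995098. Corrected H = 8.011765 / 0.995098 = 8.051232.
Step 5: Under H0, H ~ chi^2(3); p-value = 0.044965.
Step 6: alpha = 0.1. reject H0.

H = 8.0512, df = 3, p = 0.044965, reject H0.


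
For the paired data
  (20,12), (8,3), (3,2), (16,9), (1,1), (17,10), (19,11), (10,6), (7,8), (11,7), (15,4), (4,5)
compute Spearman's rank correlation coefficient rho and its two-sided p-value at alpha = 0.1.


Step 1: Rank x and y separately (midranks; no ties here).
rank(x): 20->12, 8->5, 3->2, 16->9, 1->1, 17->10, 19->11, 10->6, 7->4, 11->7, 15->8, 4->3
rank(y): 12->12, 3->3, 2->2, 9->9, 1->1, 10->10, 11->11, 6->6, 8->8, 7->7, 4->4, 5->5
Step 2: d_i = R_x(i) - R_y(i); compute d_i^2.
  (12-12)^2=0, (5-3)^2=4, (2-2)^2=0, (9-9)^2=0, (1-1)^2=0, (10-10)^2=0, (11-11)^2=0, (6-6)^2=0, (4-8)^2=16, (7-7)^2=0, (8-4)^2=16, (3-5)^2=4
sum(d^2) = 40.
Step 3: rho = 1 - 6*40 / (12*(12^2 - 1)) = 1 - 240/1716 = 0.860140.
Step 4: Under H0, t = rho * sqrt((n-2)/(1-rho^2)) = 5.3327 ~ t(10).
Step 5: Two-sided p-value from the t-distribution with 10 df = 0.000332.
Step 6: alpha = 0.1. reject H0.

rho = 0.8601, p = 0.000332, reject H0 at alpha = 0.1.


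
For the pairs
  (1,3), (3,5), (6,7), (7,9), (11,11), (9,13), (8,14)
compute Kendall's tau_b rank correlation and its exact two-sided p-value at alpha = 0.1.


Step 1: Enumerate the 21 unordered pairs (i,j) with i<j and classify each by sign(x_j-x_i) * sign(y_j-y_i).
  (1,2):dx=+2,dy=+2->C; (1,3):dx=+5,dy=+4->C; (1,4):dx=+6,dy=+6->C; (1,5):dx=+10,dy=+8->C
  (1,6):dx=+8,dy=+10->C; (1,7):dx=+7,dy=+11->C; (2,3):dx=+3,dy=+2->C; (2,4):dx=+4,dy=+4->C
  (2,5):dx=+8,dy=+6->C; (2,6):dx=+6,dy=+8->C; (2,7):dx=+5,dy=+9->C; (3,4):dx=+1,dy=+2->C
  (3,5):dx=+5,dy=+4->C; (3,6):dx=+3,dy=+6->C; (3,7):dx=+2,dy=+7->C; (4,5):dx=+4,dy=+2->C
  (4,6):dx=+2,dy=+4->C; (4,7):dx=+1,dy=+5->C; (5,6):dx=-2,dy=+2->D; (5,7):dx=-3,dy=+3->D
  (6,7):dx=-1,dy=+1->D
Step 2: C = 18, D = 3, total pairs = 21.
Step 3: tau = (C - D)/(n(n-1)/2) = (18 - 3)/21 = 0.714286.
Step 4: Exact two-sided p-value (enumerate n! = 5040 permutations of y under H0): p = 0.030159.
Step 5: alpha = 0.1. reject H0.

tau_b = 0.7143 (C=18, D=3), p = 0.030159, reject H0.


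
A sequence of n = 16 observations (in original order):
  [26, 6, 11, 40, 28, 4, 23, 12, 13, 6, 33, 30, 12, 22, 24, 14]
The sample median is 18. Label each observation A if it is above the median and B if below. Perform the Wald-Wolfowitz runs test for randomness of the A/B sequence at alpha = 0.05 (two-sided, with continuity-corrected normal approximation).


Step 1: Compute median = 18; label A = above, B = below.
Labels in order: ABBAABABBBAABAAB  (n_A = 8, n_B = 8)
Step 2: Count runs R = 10.
Step 3: Under H0 (random ordering), E[R] = 2*n_A*n_B/(n_A+n_B) + 1 = 2*8*8/16 + 1 = 9.0000.
        Var[R] = 2*n_A*n_B*(2*n_A*n_B - n_A - n_B) / ((n_A+n_B)^2 * (n_A+n_B-1)) = 14336/3840 = 3.7333.
        SD[R] = 1.9322.
Step 4: Continuity-corrected z = (R - 0.5 - E[R]) / SD[R] = (10 - 0.5 - 9.0000) / 1.9322 = 0.2588.
Step 5: Two-sided p-value via normal approximation = 2*(1 - Phi(|z|)) = 0.795809.
Step 6: alpha = 0.05. fail to reject H0.

R = 10, z = 0.2588, p = 0.795809, fail to reject H0.


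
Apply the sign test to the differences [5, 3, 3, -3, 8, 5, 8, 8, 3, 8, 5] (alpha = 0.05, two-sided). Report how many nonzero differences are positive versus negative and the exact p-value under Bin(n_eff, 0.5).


Step 1: Discard zero differences. Original n = 11; n_eff = number of nonzero differences = 11.
Nonzero differences (with sign): +5, +3, +3, -3, +8, +5, +8, +8, +3, +8, +5
Step 2: Count signs: positive = 10, negative = 1.
Step 3: Under H0: P(positive) = 0.5, so the number of positives S ~ Bin(11, 0.5).
Step 4: Two-sided exact p-value = sum of Bin(11,0.5) probabilities at or below the observed probability = 0.011719.
Step 5: alpha = 0.05. reject H0.

n_eff = 11, pos = 10, neg = 1, p = 0.011719, reject H0.
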